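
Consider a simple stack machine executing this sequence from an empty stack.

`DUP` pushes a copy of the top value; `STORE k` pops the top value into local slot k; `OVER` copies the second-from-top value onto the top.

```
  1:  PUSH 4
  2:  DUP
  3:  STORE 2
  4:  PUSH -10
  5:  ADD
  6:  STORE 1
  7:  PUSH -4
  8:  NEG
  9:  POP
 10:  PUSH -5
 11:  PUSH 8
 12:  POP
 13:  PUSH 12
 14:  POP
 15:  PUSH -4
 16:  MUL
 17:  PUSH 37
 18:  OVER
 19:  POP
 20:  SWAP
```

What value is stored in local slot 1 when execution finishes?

PUSH 4    [4]
DUP       [4, 4]
STORE 2   [4]
PUSH -10  [4, -10]
ADD       [-6]
STORE 1   []
PUSH -4   [-4]
NEG       [4]
POP       []
PUSH -5   [-5]
PUSH 8    [-5, 8]
POP       [-5]
PUSH 12   [-5, 12]
POP       [-5]
PUSH -4   [-5, -4]
MUL       [20]
PUSH 37   [20, 37]
OVER      [20, 37, 20]
POP       [20, 37]
SWAP      [37, 20]

-6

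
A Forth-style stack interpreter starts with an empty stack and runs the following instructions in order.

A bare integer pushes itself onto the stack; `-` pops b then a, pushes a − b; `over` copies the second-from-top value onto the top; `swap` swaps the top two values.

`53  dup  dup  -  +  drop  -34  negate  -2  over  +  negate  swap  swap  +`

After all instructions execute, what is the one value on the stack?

2

53     : 53
dup    : 53 53
dup    : 53 53 53
-      : 53 0
+      : 53
drop   : (empty)
-34    : -34
negate : 34
-2     : 34 -2
over   : 34 -2 34
+      : 34 32
negate : 34 -32
swap   : -32 34
swap   : 34 -32
+      : 2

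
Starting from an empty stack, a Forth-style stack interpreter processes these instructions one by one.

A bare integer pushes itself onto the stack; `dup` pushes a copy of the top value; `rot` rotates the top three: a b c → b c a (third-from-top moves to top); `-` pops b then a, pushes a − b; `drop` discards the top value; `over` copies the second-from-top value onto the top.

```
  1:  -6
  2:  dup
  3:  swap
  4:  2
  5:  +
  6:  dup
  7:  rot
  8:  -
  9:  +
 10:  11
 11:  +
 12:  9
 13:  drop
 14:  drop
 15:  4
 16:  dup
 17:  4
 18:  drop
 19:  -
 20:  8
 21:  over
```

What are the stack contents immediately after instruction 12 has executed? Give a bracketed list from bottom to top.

-6   → -6
dup  → -6 -6
swap → -6 -6
2    → -6 -6 2
+    → -6 -4
dup  → -6 -4 -4
rot  → -4 -4 -6
-    → -4 2
+    → -2
11   → -2 11
+    → 9
9    → 9 9

[9, 9]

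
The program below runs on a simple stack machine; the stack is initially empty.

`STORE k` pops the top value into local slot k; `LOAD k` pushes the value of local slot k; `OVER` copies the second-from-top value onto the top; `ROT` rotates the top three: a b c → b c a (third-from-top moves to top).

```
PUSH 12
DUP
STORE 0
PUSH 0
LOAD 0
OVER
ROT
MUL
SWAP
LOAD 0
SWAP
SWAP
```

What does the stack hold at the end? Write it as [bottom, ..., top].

PUSH 12 → [12]
DUP     → [12, 12]
STORE 0 → [12]
PUSH 0  → [12, 0]
LOAD 0  → [12, 0, 12]
OVER    → [12, 0, 12, 0]
ROT     → [12, 12, 0, 0]
MUL     → [12, 12, 0]
SWAP    → [12, 0, 12]
LOAD 0  → [12, 0, 12, 12]
SWAP    → [12, 0, 12, 12]
SWAP    → [12, 0, 12, 12]

[12, 0, 12, 12]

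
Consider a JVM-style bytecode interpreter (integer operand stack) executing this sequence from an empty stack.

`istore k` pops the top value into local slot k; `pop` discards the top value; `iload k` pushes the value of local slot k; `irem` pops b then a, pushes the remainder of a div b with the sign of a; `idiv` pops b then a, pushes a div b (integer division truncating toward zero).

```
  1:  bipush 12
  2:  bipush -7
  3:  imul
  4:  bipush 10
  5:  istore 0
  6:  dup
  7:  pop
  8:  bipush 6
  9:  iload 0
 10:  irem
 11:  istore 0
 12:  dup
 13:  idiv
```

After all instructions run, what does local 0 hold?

bipush 12 : 12
bipush -7 : 12 -7
imul      : -84
bipush 10 : -84 10
istore 0  : -84
dup       : -84 -84
pop       : -84
bipush 6  : -84 6
iload 0   : -84 6 10
irem      : -84 6
istore 0  : -84
dup       : -84 -84
idiv      : 1

6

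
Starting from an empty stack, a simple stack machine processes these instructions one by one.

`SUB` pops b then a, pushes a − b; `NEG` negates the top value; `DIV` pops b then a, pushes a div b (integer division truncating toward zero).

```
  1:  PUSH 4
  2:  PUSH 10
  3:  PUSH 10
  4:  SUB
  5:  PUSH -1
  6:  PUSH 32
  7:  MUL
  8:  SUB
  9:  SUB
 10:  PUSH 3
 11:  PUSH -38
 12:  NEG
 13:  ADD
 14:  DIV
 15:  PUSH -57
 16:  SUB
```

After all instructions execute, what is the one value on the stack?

57

PUSH 4   : [4]
PUSH 10  : [4, 10]
PUSH 10  : [4, 10, 10]
SUB      : [4, 0]
PUSH -1  : [4, 0, -1]
PUSH 32  : [4, 0, -1, 32]
MUL      : [4, 0, -32]
SUB      : [4, 32]
SUB      : [-28]
PUSH 3   : [-28, 3]
PUSH -38 : [-28, 3, -38]
NEG      : [-28, 3, 38]
ADD      : [-28, 41]
DIV      : [0]
PUSH -57 : [0, -57]
SUB      : [57]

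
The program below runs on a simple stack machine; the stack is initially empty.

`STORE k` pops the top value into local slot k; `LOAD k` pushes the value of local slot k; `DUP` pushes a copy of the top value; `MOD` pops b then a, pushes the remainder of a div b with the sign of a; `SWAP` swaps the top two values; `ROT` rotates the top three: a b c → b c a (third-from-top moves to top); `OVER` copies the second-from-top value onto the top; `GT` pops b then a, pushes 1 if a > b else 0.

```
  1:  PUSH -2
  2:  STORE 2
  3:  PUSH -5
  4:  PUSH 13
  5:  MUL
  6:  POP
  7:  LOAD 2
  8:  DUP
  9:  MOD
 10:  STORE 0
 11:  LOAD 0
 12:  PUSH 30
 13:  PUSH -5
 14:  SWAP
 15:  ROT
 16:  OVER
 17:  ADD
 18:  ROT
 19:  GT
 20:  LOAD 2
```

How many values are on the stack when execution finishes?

PUSH -2  [-2]
STORE 2  []
PUSH -5  [-5]
PUSH 13  [-5, 13]
MUL      [-65]
POP      []
LOAD 2   [-2]
DUP      [-2, -2]
MOD      [0]
STORE 0  []
LOAD 0   [0]
PUSH 30  [0, 30]
PUSH -5  [0, 30, -5]
SWAP     [0, -5, 30]
ROT      [-5, 30, 0]
OVER     [-5, 30, 0, 30]
ADD      [-5, 30, 30]
ROT      [30, 30, -5]
GT       [30, 1]
LOAD 2   [30, 1, -2]

3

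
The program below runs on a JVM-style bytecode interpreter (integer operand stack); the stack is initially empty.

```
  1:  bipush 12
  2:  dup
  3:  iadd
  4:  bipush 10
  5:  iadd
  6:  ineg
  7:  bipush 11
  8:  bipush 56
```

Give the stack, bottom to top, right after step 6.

bipush 12  [12]
dup        [12, 12]
iadd       [24]
bipush 10  [24, 10]
iadd       [34]
ineg       [-34]

[-34]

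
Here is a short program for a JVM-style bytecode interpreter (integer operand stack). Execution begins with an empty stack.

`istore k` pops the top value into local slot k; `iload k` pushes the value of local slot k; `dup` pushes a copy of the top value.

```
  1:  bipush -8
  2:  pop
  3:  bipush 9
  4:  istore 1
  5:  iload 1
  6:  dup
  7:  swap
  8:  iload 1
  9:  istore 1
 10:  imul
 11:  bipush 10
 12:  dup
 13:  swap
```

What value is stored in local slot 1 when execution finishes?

9

bipush -8 : [-8]
pop       : []
bipush 9  : [9]
istore 1  : []
iload 1   : [9]
dup       : [9, 9]
swap      : [9, 9]
iload 1   : [9, 9, 9]
istore 1  : [9, 9]
imul      : [81]
bipush 10 : [81, 10]
dup       : [81, 10, 10]
swap      : [81, 10, 10]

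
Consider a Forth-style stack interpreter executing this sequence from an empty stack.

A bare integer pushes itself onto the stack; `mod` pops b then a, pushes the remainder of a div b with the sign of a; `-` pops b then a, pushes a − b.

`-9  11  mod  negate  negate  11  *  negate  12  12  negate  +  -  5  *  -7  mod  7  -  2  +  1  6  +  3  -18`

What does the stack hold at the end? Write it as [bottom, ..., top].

-9     → -9
11     → -9 11
mod    → -9
negate → 9
negate → -9
11     → -9 11
*      → -99
negate → 99
12     → 99 12
12     → 99 12 12
negate → 99 12 -12
+      → 99 0
-      → 99
5      → 99 5
*      → 495
-7     → 495 -7
mod    → 5
7      → 5 7
-      → -2
2      → -2 2
+      → 0
1      → 0 1
6      → 0 1 6
+      → 0 7
3      → 0 7 3
-18    → 0 7 3 -18

[0, 7, 3, -18]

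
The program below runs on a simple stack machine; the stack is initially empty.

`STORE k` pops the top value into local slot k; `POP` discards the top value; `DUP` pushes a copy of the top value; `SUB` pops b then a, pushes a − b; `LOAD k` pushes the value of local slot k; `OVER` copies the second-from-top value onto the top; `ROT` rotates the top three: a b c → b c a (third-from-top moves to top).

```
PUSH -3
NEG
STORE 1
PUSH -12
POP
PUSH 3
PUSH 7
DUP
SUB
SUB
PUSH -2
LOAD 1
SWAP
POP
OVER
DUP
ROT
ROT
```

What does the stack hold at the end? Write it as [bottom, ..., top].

PUSH -3  -> [-3]
NEG      -> [3]
STORE 1  -> []
PUSH -12 -> [-12]
POP      -> []
PUSH 3   -> [3]
PUSH 7   -> [3, 7]
DUP      -> [3, 7, 7]
SUB      -> [3, 0]
SUB      -> [3]
PUSH -2  -> [3, -2]
LOAD 1   -> [3, -2, 3]
SWAP     -> [3, 3, -2]
POP      -> [3, 3]
OVER     -> [3, 3, 3]
DUP      -> [3, 3, 3, 3]
ROT      -> [3, 3, 3, 3]
ROT      -> [3, 3, 3, 3]

[3, 3, 3, 3]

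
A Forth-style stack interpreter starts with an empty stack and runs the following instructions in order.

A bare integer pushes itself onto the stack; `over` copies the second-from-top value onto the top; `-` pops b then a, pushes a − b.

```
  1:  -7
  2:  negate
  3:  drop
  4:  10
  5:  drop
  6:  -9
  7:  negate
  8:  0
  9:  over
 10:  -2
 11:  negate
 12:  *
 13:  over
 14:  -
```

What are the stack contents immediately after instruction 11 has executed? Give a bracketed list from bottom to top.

[9, 0, 9, 2]

-7     → -7
negate → 7
drop   → (empty)
10     → 10
drop   → (empty)
-9     → -9
negate → 9
0      → 9 0
over   → 9 0 9
-2     → 9 0 9 -2
negate → 9 0 9 2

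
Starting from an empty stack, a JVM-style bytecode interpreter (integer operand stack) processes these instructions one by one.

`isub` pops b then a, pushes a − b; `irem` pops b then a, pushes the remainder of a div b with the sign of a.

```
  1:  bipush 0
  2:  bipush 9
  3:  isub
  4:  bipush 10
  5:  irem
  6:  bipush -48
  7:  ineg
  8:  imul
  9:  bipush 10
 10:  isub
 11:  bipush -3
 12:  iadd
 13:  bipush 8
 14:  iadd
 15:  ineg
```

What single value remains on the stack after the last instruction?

437

bipush 0    0
bipush 9    0 9
isub        -9
bipush 10   -9 10
irem        -9
bipush -48  -9 -48
ineg        -9 48
imul        -432
bipush 10   -432 10
isub        -442
bipush -3   -442 -3
iadd        -445
bipush 8    -445 8
iadd        -437
ineg        437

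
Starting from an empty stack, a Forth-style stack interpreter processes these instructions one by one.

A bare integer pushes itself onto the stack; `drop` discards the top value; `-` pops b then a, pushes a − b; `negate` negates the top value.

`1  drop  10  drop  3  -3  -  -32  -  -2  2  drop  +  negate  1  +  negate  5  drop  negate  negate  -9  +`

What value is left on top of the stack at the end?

1      -> 1
drop   -> (empty)
10     -> 10
drop   -> (empty)
3      -> 3
-3     -> 3 -3
-      -> 6
-32    -> 6 -32
-      -> 38
-2     -> 38 -2
2      -> 38 -2 2
drop   -> 38 -2
+      -> 36
negate -> -36
1      -> -36 1
+      -> -35
negate -> 35
5      -> 35 5
drop   -> 35
negate -> -35
negate -> 35
-9     -> 35 -9
+      -> 26

26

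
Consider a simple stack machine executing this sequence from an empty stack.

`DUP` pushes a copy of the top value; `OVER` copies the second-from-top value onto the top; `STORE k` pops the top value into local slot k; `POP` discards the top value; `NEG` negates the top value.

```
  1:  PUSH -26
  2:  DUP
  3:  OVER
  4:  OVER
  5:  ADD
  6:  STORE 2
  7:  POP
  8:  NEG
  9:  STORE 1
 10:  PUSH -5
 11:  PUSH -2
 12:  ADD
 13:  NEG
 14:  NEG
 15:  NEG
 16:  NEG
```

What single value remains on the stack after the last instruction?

-7

PUSH -26  -26
DUP       -26 -26
OVER      -26 -26 -26
OVER      -26 -26 -26 -26
ADD       -26 -26 -52
STORE 2   -26 -26
POP       -26
NEG       26
STORE 1   (empty)
PUSH -5   -5
PUSH -2   -5 -2
ADD       -7
NEG       7
NEG       -7
NEG       7
NEG       -7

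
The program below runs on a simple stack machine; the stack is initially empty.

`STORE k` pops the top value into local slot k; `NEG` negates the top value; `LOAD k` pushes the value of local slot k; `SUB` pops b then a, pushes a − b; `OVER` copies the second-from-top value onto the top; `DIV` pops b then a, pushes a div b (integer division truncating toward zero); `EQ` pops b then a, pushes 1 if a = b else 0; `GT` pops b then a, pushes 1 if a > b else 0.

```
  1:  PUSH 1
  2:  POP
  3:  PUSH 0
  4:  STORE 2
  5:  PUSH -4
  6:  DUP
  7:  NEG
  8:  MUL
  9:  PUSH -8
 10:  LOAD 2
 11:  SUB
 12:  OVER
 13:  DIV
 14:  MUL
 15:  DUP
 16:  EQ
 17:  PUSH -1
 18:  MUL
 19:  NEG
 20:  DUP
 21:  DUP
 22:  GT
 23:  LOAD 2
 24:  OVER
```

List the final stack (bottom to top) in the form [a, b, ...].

[1, 0, 0, 0]

PUSH 1  → 1
POP     → (empty)
PUSH 0  → 0
STORE 2 → (empty)
PUSH -4 → -4
DUP     → -4 -4
NEG     → -4 4
MUL     → -16
PUSH -8 → -16 -8
LOAD 2  → -16 -8 0
SUB     → -16 -8
OVER    → -16 -8 -16
DIV     → -16 0
MUL     → 0
DUP     → 0 0
EQ      → 1
PUSH -1 → 1 -1
MUL     → -1
NEG     → 1
DUP     → 1 1
DUP     → 1 1 1
GT      → 1 0
LOAD 2  → 1 0 0
OVER    → 1 0 0 0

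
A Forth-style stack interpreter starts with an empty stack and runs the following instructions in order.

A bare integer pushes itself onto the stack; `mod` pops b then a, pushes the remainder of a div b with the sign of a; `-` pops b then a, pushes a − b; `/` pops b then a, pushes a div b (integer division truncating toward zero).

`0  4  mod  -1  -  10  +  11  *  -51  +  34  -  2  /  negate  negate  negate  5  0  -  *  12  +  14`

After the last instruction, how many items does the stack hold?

0      : [0]
4      : [0, 4]
mod    : [0]
-1     : [0, -1]
-      : [1]
10     : [1, 10]
+      : [11]
11     : [11, 11]
*      : [121]
-51    : [121, -51]
+      : [70]
34     : [70, 34]
-      : [36]
2      : [36, 2]
/      : [18]
negate : [-18]
negate : [18]
negate : [-18]
5      : [-18, 5]
0      : [-18, 5, 0]
-      : [-18, 5]
*      : [-90]
12     : [-90, 12]
+      : [-78]
14     : [-78, 14]

2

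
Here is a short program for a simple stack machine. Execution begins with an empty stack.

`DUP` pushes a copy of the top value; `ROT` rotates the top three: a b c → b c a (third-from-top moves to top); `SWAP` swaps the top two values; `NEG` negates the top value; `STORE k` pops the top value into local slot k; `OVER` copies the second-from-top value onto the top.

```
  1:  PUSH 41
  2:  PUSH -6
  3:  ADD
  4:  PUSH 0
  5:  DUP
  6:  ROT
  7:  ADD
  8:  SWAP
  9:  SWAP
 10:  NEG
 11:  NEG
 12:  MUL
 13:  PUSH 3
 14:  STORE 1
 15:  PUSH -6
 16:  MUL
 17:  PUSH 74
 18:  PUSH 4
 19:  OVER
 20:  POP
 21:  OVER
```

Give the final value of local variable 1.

3

PUSH 41 : 41
PUSH -6 : 41 -6
ADD     : 35
PUSH 0  : 35 0
DUP     : 35 0 0
ROT     : 0 0 35
ADD     : 0 35
SWAP    : 35 0
SWAP    : 0 35
NEG     : 0 -35
NEG     : 0 35
MUL     : 0
PUSH 3  : 0 3
STORE 1 : 0
PUSH -6 : 0 -6
MUL     : 0
PUSH 74 : 0 74
PUSH 4  : 0 74 4
OVER    : 0 74 4 74
POP     : 0 74 4
OVER    : 0 74 4 74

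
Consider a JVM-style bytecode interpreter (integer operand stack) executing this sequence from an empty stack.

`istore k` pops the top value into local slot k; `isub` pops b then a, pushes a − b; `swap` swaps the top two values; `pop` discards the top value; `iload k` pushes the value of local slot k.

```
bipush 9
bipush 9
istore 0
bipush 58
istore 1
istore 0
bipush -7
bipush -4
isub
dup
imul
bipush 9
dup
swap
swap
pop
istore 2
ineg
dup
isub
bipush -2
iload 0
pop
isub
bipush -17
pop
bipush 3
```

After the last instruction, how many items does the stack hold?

2

bipush 9   : 9
bipush 9   : 9 9
istore 0   : 9
bipush 58  : 9 58
istore 1   : 9
istore 0   : (empty)
bipush -7  : -7
bipush -4  : -7 -4
isub       : -3
dup        : -3 -3
imul       : 9
bipush 9   : 9 9
dup        : 9 9 9
swap       : 9 9 9
swap       : 9 9 9
pop        : 9 9
istore 2   : 9
ineg       : -9
dup        : -9 -9
isub       : 0
bipush -2  : 0 -2
iload 0    : 0 -2 9
pop        : 0 -2
isub       : 2
bipush -17 : 2 -17
pop        : 2
bipush 3   : 2 3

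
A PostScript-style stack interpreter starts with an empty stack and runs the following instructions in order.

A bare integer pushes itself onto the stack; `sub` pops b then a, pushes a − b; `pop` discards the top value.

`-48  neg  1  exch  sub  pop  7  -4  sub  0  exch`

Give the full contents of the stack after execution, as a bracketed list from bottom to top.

-48   -48
neg   48
1     48 1
exch  1 48
sub   -47
pop   (empty)
7     7
-4    7 -4
sub   11
0     11 0
exch  0 11

[0, 11]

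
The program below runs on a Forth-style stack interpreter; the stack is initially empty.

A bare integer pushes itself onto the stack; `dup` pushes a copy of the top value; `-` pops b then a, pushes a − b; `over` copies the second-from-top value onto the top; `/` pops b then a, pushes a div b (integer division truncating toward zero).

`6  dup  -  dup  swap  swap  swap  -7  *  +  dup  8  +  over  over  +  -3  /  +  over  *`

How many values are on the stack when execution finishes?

2

6    → 6
dup  → 6 6
-    → 0
dup  → 0 0
swap → 0 0
swap → 0 0
swap → 0 0
-7   → 0 0 -7
*    → 0 0
+    → 0
dup  → 0 0
8    → 0 0 8
+    → 0 8
over → 0 8 0
over → 0 8 0 8
+    → 0 8 8
-3   → 0 8 8 -3
/    → 0 8 -2
+    → 0 6
over → 0 6 0
*    → 0 0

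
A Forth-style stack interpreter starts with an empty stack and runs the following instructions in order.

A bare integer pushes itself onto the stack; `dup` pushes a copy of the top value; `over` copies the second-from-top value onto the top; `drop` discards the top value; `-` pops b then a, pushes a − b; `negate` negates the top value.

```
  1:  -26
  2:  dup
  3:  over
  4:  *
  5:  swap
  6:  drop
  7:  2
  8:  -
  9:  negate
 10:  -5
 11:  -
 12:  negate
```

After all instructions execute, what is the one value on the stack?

-26    -> [-26]
dup    -> [-26, -26]
over   -> [-26, -26, -26]
*      -> [-26, 676]
swap   -> [676, -26]
drop   -> [676]
2      -> [676, 2]
-      -> [674]
negate -> [-674]
-5     -> [-674, -5]
-      -> [-669]
negate -> [669]

669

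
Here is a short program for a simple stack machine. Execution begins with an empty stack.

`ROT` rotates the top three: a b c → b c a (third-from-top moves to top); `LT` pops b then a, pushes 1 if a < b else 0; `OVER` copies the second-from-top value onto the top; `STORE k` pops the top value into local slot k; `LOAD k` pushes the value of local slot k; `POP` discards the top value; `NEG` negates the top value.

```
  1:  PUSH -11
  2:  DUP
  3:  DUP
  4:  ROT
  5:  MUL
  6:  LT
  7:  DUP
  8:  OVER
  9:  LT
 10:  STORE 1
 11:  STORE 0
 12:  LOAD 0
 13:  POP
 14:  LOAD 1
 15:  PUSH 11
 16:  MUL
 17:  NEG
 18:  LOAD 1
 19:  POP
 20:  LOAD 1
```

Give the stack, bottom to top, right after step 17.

PUSH -11 -> -11
DUP      -> -11 -11
DUP      -> -11 -11 -11
ROT      -> -11 -11 -11
MUL      -> -11 121
LT       -> 1
DUP      -> 1 1
OVER     -> 1 1 1
LT       -> 1 0
STORE 1  -> 1
STORE 0  -> (empty)
LOAD 0   -> 1
POP      -> (empty)
LOAD 1   -> 0
PUSH 11  -> 0 11
MUL      -> 0
NEG      -> 0

[0]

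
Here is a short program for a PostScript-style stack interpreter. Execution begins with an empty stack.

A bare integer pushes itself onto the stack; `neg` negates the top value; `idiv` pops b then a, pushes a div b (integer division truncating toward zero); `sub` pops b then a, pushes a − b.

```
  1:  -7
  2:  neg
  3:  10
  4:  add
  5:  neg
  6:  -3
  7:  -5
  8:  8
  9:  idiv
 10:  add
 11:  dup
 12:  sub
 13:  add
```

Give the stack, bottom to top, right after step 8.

[-17, -3, -5, 8]

-7  -> -7
neg -> 7
10  -> 7 10
add -> 17
neg -> -17
-3  -> -17 -3
-5  -> -17 -3 -5
8   -> -17 -3 -5 8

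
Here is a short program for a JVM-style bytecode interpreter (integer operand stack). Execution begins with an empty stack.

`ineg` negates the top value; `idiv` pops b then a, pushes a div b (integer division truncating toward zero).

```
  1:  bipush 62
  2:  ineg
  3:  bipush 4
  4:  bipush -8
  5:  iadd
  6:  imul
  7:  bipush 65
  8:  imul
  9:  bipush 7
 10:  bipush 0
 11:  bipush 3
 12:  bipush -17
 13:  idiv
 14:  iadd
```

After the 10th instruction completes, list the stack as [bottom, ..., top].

[16120, 7, 0]

bipush 62 : [62]
ineg      : [-62]
bipush 4  : [-62, 4]
bipush -8 : [-62, 4, -8]
iadd      : [-62, -4]
imul      : [248]
bipush 65 : [248, 65]
imul      : [16120]
bipush 7  : [16120, 7]
bipush 0  : [16120, 7, 0]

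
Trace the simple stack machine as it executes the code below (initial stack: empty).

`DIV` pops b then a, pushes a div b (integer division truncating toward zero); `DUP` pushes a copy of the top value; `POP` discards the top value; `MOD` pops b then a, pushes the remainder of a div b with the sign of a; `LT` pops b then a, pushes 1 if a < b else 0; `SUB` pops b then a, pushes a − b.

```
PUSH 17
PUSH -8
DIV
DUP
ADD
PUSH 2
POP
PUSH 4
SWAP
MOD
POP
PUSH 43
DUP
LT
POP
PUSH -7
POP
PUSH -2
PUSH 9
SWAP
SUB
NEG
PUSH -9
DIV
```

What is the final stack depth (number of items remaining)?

1

PUSH 17 : 17
PUSH -8 : 17 -8
DIV     : -2
DUP     : -2 -2
ADD     : -4
PUSH 2  : -4 2
POP     : -4
PUSH 4  : -4 4
SWAP    : 4 -4
MOD     : 0
POP     : (empty)
PUSH 43 : 43
DUP     : 43 43
LT      : 0
POP     : (empty)
PUSH -7 : -7
POP     : (empty)
PUSH -2 : -2
PUSH 9  : -2 9
SWAP    : 9 -2
SUB     : 11
NEG     : -11
PUSH -9 : -11 -9
DIV     : 1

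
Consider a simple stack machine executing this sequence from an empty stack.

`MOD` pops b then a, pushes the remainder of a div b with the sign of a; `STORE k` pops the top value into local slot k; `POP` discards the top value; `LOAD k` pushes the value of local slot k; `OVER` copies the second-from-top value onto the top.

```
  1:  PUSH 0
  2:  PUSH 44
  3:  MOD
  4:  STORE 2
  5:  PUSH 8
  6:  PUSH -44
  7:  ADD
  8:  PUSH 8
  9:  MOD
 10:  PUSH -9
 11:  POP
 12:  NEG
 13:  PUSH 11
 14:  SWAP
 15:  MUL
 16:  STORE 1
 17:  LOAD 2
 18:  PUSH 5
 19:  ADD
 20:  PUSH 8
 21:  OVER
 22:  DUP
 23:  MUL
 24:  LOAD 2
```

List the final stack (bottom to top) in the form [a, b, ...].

PUSH 0    0
PUSH 44   0 44
MOD       0
STORE 2   (empty)
PUSH 8    8
PUSH -44  8 -44
ADD       -36
PUSH 8    -36 8
MOD       -4
PUSH -9   -4 -9
POP       -4
NEG       4
PUSH 11   4 11
SWAP      11 4
MUL       44
STORE 1   (empty)
LOAD 2    0
PUSH 5    0 5
ADD       5
PUSH 8    5 8
OVER      5 8 5
DUP       5 8 5 5
MUL       5 8 25
LOAD 2    5 8 25 0

[5, 8, 25, 0]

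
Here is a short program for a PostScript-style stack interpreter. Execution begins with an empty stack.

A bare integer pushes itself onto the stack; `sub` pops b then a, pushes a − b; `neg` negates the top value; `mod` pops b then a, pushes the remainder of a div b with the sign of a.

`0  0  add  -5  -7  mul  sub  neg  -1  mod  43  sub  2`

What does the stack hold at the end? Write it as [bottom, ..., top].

0   : 0
0   : 0 0
add : 0
-5  : 0 -5
-7  : 0 -5 -7
mul : 0 35
sub : -35
neg : 35
-1  : 35 -1
mod : 0
43  : 0 43
sub : -43
2   : -43 2

[-43, 2]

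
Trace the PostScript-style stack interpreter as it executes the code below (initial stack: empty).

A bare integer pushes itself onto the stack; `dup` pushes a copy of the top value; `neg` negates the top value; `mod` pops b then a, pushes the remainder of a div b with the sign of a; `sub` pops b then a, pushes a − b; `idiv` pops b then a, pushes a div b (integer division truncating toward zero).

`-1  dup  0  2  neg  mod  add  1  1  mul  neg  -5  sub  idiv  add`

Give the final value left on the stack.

-1   : -1
dup  : -1 -1
0    : -1 -1 0
2    : -1 -1 0 2
neg  : -1 -1 0 -2
mod  : -1 -1 0
add  : -1 -1
1    : -1 -1 1
1    : -1 -1 1 1
mul  : -1 -1 1
neg  : -1 -1 -1
-5   : -1 -1 -1 -5
sub  : -1 -1 4
idiv : -1 0
add  : -1

-1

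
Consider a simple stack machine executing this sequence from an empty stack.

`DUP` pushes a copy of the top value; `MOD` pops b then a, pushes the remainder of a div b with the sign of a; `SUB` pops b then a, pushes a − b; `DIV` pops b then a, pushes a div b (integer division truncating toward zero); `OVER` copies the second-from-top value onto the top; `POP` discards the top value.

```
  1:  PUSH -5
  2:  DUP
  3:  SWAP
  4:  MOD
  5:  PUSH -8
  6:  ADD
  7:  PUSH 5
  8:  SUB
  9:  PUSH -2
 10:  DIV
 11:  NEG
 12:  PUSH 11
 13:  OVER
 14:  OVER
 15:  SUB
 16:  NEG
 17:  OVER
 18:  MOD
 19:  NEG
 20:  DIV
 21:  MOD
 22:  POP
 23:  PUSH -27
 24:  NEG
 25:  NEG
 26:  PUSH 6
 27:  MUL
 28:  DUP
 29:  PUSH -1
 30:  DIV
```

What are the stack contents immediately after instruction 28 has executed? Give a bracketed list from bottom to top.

PUSH -5  : -5
DUP      : -5 -5
SWAP     : -5 -5
MOD      : 0
PUSH -8  : 0 -8
ADD      : -8
PUSH 5   : -8 5
SUB      : -13
PUSH -2  : -13 -2
DIV      : 6
NEG      : -6
PUSH 11  : -6 11
OVER     : -6 11 -6
OVER     : -6 11 -6 11
SUB      : -6 11 -17
NEG      : -6 11 17
OVER     : -6 11 17 11
MOD      : -6 11 6
NEG      : -6 11 -6
DIV      : -6 -1
MOD      : 0
POP      : (empty)
PUSH -27 : -27
NEG      : 27
NEG      : -27
PUSH 6   : -27 6
MUL      : -162
DUP      : -162 -162

[-162, -162]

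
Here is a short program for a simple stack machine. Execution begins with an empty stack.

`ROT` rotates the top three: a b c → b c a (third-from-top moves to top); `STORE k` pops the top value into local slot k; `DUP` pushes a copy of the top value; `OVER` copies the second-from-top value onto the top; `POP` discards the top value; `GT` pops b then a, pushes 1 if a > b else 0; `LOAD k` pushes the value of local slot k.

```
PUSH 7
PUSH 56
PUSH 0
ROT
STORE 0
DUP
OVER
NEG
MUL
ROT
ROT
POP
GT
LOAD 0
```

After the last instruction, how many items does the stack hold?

PUSH 7  → 7
PUSH 56 → 7 56
PUSH 0  → 7 56 0
ROT     → 56 0 7
STORE 0 → 56 0
DUP     → 56 0 0
OVER    → 56 0 0 0
NEG     → 56 0 0 0
MUL     → 56 0 0
ROT     → 0 0 56
ROT     → 0 56 0
POP     → 0 56
GT      → 0
LOAD 0  → 0 7

2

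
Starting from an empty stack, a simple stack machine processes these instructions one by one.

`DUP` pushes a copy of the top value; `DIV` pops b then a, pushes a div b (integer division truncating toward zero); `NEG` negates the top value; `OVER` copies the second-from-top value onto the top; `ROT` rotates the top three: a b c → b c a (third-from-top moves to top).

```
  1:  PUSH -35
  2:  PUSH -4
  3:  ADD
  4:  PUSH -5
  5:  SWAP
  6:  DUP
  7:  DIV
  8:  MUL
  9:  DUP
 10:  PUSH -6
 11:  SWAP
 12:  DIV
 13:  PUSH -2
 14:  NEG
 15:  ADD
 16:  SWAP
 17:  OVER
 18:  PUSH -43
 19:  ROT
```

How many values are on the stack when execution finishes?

4

PUSH -35 : [-35]
PUSH -4  : [-35, -4]
ADD      : [-39]
PUSH -5  : [-39, -5]
SWAP     : [-5, -39]
DUP      : [-5, -39, -39]
DIV      : [-5, 1]
MUL      : [-5]
DUP      : [-5, -5]
PUSH -6  : [-5, -5, -6]
SWAP     : [-5, -6, -5]
DIV      : [-5, 1]
PUSH -2  : [-5, 1, -2]
NEG      : [-5, 1, 2]
ADD      : [-5, 3]
SWAP     : [3, -5]
OVER     : [3, -5, 3]
PUSH -43 : [3, -5, 3, -43]
ROT      : [3, 3, -43, -5]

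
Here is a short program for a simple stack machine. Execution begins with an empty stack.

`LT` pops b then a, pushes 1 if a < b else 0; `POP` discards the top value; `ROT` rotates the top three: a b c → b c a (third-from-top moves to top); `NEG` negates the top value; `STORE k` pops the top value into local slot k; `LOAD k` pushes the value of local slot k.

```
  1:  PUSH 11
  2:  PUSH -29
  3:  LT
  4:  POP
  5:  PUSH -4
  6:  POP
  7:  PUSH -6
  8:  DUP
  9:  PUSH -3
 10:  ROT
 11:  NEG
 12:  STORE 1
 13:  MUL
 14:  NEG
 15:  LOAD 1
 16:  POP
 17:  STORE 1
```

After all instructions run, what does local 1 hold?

PUSH 11   11
PUSH -29  11 -29
LT        0
POP       (empty)
PUSH -4   -4
POP       (empty)
PUSH -6   -6
DUP       -6 -6
PUSH -3   -6 -6 -3
ROT       -6 -3 -6
NEG       -6 -3 6
STORE 1   -6 -3
MUL       18
NEG       -18
LOAD 1    -18 6
POP       -18
STORE 1   (empty)

-18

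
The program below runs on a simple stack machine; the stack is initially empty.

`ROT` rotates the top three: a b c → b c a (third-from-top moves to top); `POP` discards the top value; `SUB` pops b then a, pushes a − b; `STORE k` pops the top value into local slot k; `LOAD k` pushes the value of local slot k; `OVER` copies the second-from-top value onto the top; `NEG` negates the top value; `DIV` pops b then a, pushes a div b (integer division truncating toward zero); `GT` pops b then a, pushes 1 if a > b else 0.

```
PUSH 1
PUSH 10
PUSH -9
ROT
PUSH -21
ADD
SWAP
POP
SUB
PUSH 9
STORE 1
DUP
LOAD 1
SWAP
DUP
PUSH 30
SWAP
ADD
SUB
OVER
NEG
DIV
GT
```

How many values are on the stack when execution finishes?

2

PUSH 1   -> 1
PUSH 10  -> 1 10
PUSH -9  -> 1 10 -9
ROT      -> 10 -9 1
PUSH -21 -> 10 -9 1 -21
ADD      -> 10 -9 -20
SWAP     -> 10 -20 -9
POP      -> 10 -20
SUB      -> 30
PUSH 9   -> 30 9
STORE 1  -> 30
DUP      -> 30 30
LOAD 1   -> 30 30 9
SWAP     -> 30 9 30
DUP      -> 30 9 30 30
PUSH 30  -> 30 9 30 30 30
SWAP     -> 30 9 30 30 30
ADD      -> 30 9 30 60
SUB      -> 30 9 -30
OVER     -> 30 9 -30 9
NEG      -> 30 9 -30 -9
DIV      -> 30 9 3
GT       -> 30 1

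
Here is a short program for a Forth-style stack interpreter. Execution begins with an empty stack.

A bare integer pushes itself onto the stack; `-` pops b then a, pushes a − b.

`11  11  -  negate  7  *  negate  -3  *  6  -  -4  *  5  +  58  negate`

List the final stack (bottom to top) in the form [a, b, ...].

11     → [11]
11     → [11, 11]
-      → [0]
negate → [0]
7      → [0, 7]
*      → [0]
negate → [0]
-3     → [0, -3]
*      → [0]
6      → [0, 6]
-      → [-6]
-4     → [-6, -4]
*      → [24]
5      → [24, 5]
+      → [29]
58     → [29, 58]
negate → [29, -58]

[29, -58]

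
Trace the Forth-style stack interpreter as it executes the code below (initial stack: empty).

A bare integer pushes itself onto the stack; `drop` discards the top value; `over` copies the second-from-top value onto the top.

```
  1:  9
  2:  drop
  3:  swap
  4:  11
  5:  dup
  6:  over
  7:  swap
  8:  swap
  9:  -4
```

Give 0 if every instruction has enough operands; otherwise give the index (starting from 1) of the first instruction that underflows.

3

9    → [9]
drop → []
swap  — needs 2 operands, stack has 0 → underflow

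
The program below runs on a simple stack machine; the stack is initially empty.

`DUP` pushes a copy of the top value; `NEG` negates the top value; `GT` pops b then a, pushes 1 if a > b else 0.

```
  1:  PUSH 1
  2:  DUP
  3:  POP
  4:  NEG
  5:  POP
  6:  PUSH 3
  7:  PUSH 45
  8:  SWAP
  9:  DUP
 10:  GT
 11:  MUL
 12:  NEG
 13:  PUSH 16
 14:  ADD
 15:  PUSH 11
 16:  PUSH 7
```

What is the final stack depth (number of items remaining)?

PUSH 1  -> [1]
DUP     -> [1, 1]
POP     -> [1]
NEG     -> [-1]
POP     -> []
PUSH 3  -> [3]
PUSH 45 -> [3, 45]
SWAP    -> [45, 3]
DUP     -> [45, 3, 3]
GT      -> [45, 0]
MUL     -> [0]
NEG     -> [0]
PUSH 16 -> [0, 16]
ADD     -> [16]
PUSH 11 -> [16, 11]
PUSH 7  -> [16, 11, 7]

3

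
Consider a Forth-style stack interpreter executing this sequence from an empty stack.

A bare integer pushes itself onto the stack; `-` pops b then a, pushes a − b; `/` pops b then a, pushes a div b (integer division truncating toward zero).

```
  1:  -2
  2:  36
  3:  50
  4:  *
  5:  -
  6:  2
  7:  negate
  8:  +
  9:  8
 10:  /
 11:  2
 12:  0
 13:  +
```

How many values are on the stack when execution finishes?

-2     : [-2]
36     : [-2, 36]
50     : [-2, 36, 50]
*      : [-2, 1800]
-      : [-1802]
2      : [-1802, 2]
negate : [-1802, -2]
+      : [-1804]
8      : [-1804, 8]
/      : [-225]
2      : [-225, 2]
0      : [-225, 2, 0]
+      : [-225, 2]

2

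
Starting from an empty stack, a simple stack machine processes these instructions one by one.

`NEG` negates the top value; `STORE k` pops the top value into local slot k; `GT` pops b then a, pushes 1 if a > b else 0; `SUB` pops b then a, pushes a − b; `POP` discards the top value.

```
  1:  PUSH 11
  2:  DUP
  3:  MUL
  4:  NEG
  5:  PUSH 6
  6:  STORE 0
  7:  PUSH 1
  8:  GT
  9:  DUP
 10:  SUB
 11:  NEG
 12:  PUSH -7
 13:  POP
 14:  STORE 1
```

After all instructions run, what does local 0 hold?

PUSH 11 : [11]
DUP     : [11, 11]
MUL     : [121]
NEG     : [-121]
PUSH 6  : [-121, 6]
STORE 0 : [-121]
PUSH 1  : [-121, 1]
GT      : [0]
DUP     : [0, 0]
SUB     : [0]
NEG     : [0]
PUSH -7 : [0, -7]
POP     : [0]
STORE 1 : []

6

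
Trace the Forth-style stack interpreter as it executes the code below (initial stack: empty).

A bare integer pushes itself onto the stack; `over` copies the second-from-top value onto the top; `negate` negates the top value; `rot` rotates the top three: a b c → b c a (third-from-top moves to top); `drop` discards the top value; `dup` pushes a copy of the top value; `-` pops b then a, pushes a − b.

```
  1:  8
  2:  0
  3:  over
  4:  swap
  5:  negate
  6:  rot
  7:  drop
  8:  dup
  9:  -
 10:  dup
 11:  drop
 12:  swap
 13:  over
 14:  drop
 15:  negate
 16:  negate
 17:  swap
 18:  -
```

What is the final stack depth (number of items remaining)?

1

8      -> 8
0      -> 8 0
over   -> 8 0 8
swap   -> 8 8 0
negate -> 8 8 0
rot    -> 8 0 8
drop   -> 8 0
dup    -> 8 0 0
-      -> 8 0
dup    -> 8 0 0
drop   -> 8 0
swap   -> 0 8
over   -> 0 8 0
drop   -> 0 8
negate -> 0 -8
negate -> 0 8
swap   -> 8 0
-      -> 8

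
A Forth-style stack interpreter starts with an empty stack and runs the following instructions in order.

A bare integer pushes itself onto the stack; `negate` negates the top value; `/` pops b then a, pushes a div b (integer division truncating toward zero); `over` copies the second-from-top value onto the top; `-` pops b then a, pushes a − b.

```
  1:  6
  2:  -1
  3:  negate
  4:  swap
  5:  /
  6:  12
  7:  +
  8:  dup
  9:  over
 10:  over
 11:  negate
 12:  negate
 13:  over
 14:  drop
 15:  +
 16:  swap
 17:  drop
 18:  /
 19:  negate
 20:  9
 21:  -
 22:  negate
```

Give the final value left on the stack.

9

6      → 6
-1     → 6 -1
negate → 6 1
swap   → 1 6
/      → 0
12     → 0 12
+      → 12
dup    → 12 12
over   → 12 12 12
over   → 12 12 12 12
negate → 12 12 12 -12
negate → 12 12 12 12
over   → 12 12 12 12 12
drop   → 12 12 12 12
+      → 12 12 24
swap   → 12 24 12
drop   → 12 24
/      → 0
negate → 0
9      → 0 9
-      → -9
negate → 9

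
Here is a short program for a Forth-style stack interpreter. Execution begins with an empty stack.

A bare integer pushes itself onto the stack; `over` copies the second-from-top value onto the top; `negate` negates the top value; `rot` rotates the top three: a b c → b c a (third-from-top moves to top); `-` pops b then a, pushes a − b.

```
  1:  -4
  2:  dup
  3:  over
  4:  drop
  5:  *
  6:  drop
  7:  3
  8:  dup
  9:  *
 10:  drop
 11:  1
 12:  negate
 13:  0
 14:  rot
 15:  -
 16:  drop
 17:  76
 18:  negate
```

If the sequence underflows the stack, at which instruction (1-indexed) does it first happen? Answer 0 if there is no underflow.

-4      [-4]
dup     [-4, -4]
over    [-4, -4, -4]
drop    [-4, -4]
*       [16]
drop    []
3       [3]
dup     [3, 3]
*       [9]
drop    []
1       [1]
negate  [-1]
0       [-1, 0]
rot  — needs 3 operands, stack has 2 → underflow

14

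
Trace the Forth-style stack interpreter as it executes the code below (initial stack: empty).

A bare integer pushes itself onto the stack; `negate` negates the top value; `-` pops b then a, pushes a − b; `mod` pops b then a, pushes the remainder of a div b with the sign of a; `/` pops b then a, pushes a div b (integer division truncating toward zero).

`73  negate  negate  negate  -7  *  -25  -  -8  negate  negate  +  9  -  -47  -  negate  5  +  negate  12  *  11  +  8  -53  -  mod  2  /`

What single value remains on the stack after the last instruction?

73     -> [73]
negate -> [-73]
negate -> [73]
negate -> [-73]
-7     -> [-73, -7]
*      -> [511]
-25    -> [511, -25]
-      -> [536]
-8     -> [536, -8]
negate -> [536, 8]
negate -> [536, -8]
+      -> [528]
9      -> [528, 9]
-      -> [519]
-47    -> [519, -47]
-      -> [566]
negate -> [-566]
5      -> [-566, 5]
+      -> [-561]
negate -> [561]
12     -> [561, 12]
*      -> [6732]
11     -> [6732, 11]
+      -> [6743]
8      -> [6743, 8]
-53    -> [6743, 8, -53]
-      -> [6743, 61]
mod    -> [33]
2      -> [33, 2]
/      -> [16]

16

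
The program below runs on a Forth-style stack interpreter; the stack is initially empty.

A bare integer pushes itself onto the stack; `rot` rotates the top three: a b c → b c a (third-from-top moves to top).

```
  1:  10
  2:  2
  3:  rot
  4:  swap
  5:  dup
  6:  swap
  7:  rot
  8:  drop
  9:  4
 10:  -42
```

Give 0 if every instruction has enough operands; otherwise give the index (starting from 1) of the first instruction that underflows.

10 → [10]
2  → [10, 2]
rot  — needs 3 operands, stack has 2 → underflow

3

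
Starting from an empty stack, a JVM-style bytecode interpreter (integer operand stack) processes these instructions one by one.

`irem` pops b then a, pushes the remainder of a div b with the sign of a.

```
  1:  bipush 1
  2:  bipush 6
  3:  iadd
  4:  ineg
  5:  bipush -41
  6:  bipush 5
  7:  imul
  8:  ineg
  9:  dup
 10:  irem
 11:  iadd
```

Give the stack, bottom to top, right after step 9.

bipush 1   -> [1]
bipush 6   -> [1, 6]
iadd       -> [7]
ineg       -> [-7]
bipush -41 -> [-7, -41]
bipush 5   -> [-7, -41, 5]
imul       -> [-7, -205]
ineg       -> [-7, 205]
dup        -> [-7, 205, 205]

[-7, 205, 205]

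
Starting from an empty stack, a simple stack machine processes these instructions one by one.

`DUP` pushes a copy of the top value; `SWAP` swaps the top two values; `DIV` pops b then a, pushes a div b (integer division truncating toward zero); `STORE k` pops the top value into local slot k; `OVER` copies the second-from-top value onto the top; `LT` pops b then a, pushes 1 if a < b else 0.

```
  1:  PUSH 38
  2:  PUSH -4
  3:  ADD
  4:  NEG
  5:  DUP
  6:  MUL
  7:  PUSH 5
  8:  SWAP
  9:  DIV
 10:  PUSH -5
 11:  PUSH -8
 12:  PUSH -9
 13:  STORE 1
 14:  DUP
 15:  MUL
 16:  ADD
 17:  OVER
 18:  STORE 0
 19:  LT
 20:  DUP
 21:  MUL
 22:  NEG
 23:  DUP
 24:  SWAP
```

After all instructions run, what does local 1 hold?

PUSH 38 : 38
PUSH -4 : 38 -4
ADD     : 34
NEG     : -34
DUP     : -34 -34
MUL     : 1156
PUSH 5  : 1156 5
SWAP    : 5 1156
DIV     : 0
PUSH -5 : 0 -5
PUSH -8 : 0 -5 -8
PUSH -9 : 0 -5 -8 -9
STORE 1 : 0 -5 -8
DUP     : 0 -5 -8 -8
MUL     : 0 -5 64
ADD     : 0 59
OVER    : 0 59 0
STORE 0 : 0 59
LT      : 1
DUP     : 1 1
MUL     : 1
NEG     : -1
DUP     : -1 -1
SWAP    : -1 -1

-9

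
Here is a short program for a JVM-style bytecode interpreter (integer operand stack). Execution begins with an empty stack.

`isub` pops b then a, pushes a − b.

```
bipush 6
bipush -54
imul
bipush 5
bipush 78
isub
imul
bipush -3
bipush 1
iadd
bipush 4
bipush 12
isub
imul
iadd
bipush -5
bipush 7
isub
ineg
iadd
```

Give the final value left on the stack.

bipush 6   : [6]
bipush -54 : [6, -54]
imul       : [-324]
bipush 5   : [-324, 5]
bipush 78  : [-324, 5, 78]
isub       : [-324, -73]
imul       : [23652]
bipush -3  : [23652, -3]
bipush 1   : [23652, -3, 1]
iadd       : [23652, -2]
bipush 4   : [23652, -2, 4]
bipush 12  : [23652, -2, 4, 12]
isub       : [23652, -2, -8]
imul       : [23652, 16]
iadd       : [23668]
bipush -5  : [23668, -5]
bipush 7   : [23668, -5, 7]
isub       : [23668, -12]
ineg       : [23668, 12]
iadd       : [23680]

23680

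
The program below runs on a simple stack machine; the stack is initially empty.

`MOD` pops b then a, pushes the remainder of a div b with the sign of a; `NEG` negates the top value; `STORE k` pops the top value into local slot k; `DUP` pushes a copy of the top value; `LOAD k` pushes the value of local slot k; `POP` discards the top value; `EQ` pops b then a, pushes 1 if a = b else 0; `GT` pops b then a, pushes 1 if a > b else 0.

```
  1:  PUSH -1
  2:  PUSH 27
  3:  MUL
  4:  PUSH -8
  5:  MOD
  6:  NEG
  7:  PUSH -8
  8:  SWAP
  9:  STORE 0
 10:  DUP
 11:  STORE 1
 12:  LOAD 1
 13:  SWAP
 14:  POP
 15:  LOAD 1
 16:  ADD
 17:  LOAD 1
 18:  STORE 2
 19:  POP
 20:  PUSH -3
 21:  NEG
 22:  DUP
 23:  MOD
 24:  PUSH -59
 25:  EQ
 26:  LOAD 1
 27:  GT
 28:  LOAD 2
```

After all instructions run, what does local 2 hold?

-8

PUSH -1  : -1
PUSH 27  : -1 27
MUL      : -27
PUSH -8  : -27 -8
MOD      : -3
NEG      : 3
PUSH -8  : 3 -8
SWAP     : -8 3
STORE 0  : -8
DUP      : -8 -8
STORE 1  : -8
LOAD 1   : -8 -8
SWAP     : -8 -8
POP      : -8
LOAD 1   : -8 -8
ADD      : -16
LOAD 1   : -16 -8
STORE 2  : -16
POP      : (empty)
PUSH -3  : -3
NEG      : 3
DUP      : 3 3
MOD      : 0
PUSH -59 : 0 -59
EQ       : 0
LOAD 1   : 0 -8
GT       : 1
LOAD 2   : 1 -8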